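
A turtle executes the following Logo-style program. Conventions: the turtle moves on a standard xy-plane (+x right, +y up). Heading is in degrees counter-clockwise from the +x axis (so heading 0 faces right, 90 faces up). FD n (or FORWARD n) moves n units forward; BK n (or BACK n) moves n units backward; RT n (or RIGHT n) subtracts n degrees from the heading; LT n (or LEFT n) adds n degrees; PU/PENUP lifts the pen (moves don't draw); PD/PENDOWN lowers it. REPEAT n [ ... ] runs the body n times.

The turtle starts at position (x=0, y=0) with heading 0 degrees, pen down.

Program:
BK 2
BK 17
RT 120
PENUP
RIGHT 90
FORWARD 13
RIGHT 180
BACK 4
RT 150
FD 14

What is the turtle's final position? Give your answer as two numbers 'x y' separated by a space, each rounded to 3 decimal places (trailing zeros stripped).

Answer: -47.722 8.5

Derivation:
Executing turtle program step by step:
Start: pos=(0,0), heading=0, pen down
BK 2: (0,0) -> (-2,0) [heading=0, draw]
BK 17: (-2,0) -> (-19,0) [heading=0, draw]
RT 120: heading 0 -> 240
PU: pen up
RT 90: heading 240 -> 150
FD 13: (-19,0) -> (-30.258,6.5) [heading=150, move]
RT 180: heading 150 -> 330
BK 4: (-30.258,6.5) -> (-33.722,8.5) [heading=330, move]
RT 150: heading 330 -> 180
FD 14: (-33.722,8.5) -> (-47.722,8.5) [heading=180, move]
Final: pos=(-47.722,8.5), heading=180, 2 segment(s) drawn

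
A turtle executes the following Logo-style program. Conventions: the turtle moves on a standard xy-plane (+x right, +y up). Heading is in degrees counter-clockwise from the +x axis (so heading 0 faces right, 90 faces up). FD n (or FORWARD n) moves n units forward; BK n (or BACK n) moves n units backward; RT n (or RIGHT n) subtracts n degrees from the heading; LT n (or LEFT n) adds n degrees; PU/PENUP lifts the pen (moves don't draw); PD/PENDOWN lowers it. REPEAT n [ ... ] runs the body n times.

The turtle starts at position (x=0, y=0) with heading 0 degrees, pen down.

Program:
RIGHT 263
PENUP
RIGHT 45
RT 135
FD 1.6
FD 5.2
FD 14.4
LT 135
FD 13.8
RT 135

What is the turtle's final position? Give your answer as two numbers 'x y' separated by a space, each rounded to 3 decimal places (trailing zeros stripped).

Executing turtle program step by step:
Start: pos=(0,0), heading=0, pen down
RT 263: heading 0 -> 97
PU: pen up
RT 45: heading 97 -> 52
RT 135: heading 52 -> 277
FD 1.6: (0,0) -> (0.195,-1.588) [heading=277, move]
FD 5.2: (0.195,-1.588) -> (0.829,-6.749) [heading=277, move]
FD 14.4: (0.829,-6.749) -> (2.584,-21.042) [heading=277, move]
LT 135: heading 277 -> 52
FD 13.8: (2.584,-21.042) -> (11.08,-10.167) [heading=52, move]
RT 135: heading 52 -> 277
Final: pos=(11.08,-10.167), heading=277, 0 segment(s) drawn

Answer: 11.08 -10.167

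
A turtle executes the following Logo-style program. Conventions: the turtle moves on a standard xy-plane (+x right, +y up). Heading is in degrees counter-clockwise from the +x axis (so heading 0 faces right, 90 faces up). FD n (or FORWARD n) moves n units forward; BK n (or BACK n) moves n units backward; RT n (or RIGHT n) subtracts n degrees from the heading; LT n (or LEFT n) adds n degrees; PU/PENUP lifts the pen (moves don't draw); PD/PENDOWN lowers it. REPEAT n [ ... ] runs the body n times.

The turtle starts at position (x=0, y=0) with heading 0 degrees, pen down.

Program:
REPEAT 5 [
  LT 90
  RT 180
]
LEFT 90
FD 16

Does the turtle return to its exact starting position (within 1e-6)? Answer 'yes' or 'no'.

Answer: no

Derivation:
Executing turtle program step by step:
Start: pos=(0,0), heading=0, pen down
REPEAT 5 [
  -- iteration 1/5 --
  LT 90: heading 0 -> 90
  RT 180: heading 90 -> 270
  -- iteration 2/5 --
  LT 90: heading 270 -> 0
  RT 180: heading 0 -> 180
  -- iteration 3/5 --
  LT 90: heading 180 -> 270
  RT 180: heading 270 -> 90
  -- iteration 4/5 --
  LT 90: heading 90 -> 180
  RT 180: heading 180 -> 0
  -- iteration 5/5 --
  LT 90: heading 0 -> 90
  RT 180: heading 90 -> 270
]
LT 90: heading 270 -> 0
FD 16: (0,0) -> (16,0) [heading=0, draw]
Final: pos=(16,0), heading=0, 1 segment(s) drawn

Start position: (0, 0)
Final position: (16, 0)
Distance = 16; >= 1e-6 -> NOT closed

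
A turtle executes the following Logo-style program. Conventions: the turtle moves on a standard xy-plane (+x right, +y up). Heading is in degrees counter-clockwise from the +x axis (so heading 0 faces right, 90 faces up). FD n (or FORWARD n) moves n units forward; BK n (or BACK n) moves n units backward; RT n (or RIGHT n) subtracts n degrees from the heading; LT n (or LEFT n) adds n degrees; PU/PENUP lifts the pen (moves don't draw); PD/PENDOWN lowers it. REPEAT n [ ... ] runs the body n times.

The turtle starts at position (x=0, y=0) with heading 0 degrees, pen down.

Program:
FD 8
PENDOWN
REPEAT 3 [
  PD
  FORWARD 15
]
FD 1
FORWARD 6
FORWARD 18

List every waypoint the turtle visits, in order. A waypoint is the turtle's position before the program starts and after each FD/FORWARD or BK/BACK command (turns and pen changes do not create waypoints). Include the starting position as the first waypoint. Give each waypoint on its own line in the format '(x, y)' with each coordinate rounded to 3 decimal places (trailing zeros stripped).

Executing turtle program step by step:
Start: pos=(0,0), heading=0, pen down
FD 8: (0,0) -> (8,0) [heading=0, draw]
PD: pen down
REPEAT 3 [
  -- iteration 1/3 --
  PD: pen down
  FD 15: (8,0) -> (23,0) [heading=0, draw]
  -- iteration 2/3 --
  PD: pen down
  FD 15: (23,0) -> (38,0) [heading=0, draw]
  -- iteration 3/3 --
  PD: pen down
  FD 15: (38,0) -> (53,0) [heading=0, draw]
]
FD 1: (53,0) -> (54,0) [heading=0, draw]
FD 6: (54,0) -> (60,0) [heading=0, draw]
FD 18: (60,0) -> (78,0) [heading=0, draw]
Final: pos=(78,0), heading=0, 7 segment(s) drawn
Waypoints (8 total):
(0, 0)
(8, 0)
(23, 0)
(38, 0)
(53, 0)
(54, 0)
(60, 0)
(78, 0)

Answer: (0, 0)
(8, 0)
(23, 0)
(38, 0)
(53, 0)
(54, 0)
(60, 0)
(78, 0)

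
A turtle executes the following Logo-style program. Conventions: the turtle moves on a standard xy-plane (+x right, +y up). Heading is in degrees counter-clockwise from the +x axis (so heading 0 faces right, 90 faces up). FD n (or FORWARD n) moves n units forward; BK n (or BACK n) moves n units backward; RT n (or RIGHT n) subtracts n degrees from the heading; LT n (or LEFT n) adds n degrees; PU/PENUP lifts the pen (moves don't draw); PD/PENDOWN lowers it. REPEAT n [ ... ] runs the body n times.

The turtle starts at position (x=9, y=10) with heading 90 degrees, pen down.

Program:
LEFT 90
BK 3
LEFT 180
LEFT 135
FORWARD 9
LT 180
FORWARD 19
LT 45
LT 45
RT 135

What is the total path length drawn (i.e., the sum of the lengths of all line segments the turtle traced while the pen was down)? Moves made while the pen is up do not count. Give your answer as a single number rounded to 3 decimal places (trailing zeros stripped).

Answer: 31

Derivation:
Executing turtle program step by step:
Start: pos=(9,10), heading=90, pen down
LT 90: heading 90 -> 180
BK 3: (9,10) -> (12,10) [heading=180, draw]
LT 180: heading 180 -> 0
LT 135: heading 0 -> 135
FD 9: (12,10) -> (5.636,16.364) [heading=135, draw]
LT 180: heading 135 -> 315
FD 19: (5.636,16.364) -> (19.071,2.929) [heading=315, draw]
LT 45: heading 315 -> 0
LT 45: heading 0 -> 45
RT 135: heading 45 -> 270
Final: pos=(19.071,2.929), heading=270, 3 segment(s) drawn

Segment lengths:
  seg 1: (9,10) -> (12,10), length = 3
  seg 2: (12,10) -> (5.636,16.364), length = 9
  seg 3: (5.636,16.364) -> (19.071,2.929), length = 19
Total = 31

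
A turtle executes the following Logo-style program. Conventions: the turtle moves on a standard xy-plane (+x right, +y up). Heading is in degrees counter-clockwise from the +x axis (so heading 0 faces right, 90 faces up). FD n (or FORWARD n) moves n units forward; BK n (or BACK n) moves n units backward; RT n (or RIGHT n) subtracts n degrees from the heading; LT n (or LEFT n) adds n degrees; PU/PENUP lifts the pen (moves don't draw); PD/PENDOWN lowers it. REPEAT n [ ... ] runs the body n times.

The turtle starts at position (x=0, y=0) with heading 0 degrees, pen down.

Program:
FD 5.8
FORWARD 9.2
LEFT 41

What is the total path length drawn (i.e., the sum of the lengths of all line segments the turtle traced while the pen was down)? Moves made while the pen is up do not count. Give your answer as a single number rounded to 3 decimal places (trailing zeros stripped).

Answer: 15

Derivation:
Executing turtle program step by step:
Start: pos=(0,0), heading=0, pen down
FD 5.8: (0,0) -> (5.8,0) [heading=0, draw]
FD 9.2: (5.8,0) -> (15,0) [heading=0, draw]
LT 41: heading 0 -> 41
Final: pos=(15,0), heading=41, 2 segment(s) drawn

Segment lengths:
  seg 1: (0,0) -> (5.8,0), length = 5.8
  seg 2: (5.8,0) -> (15,0), length = 9.2
Total = 15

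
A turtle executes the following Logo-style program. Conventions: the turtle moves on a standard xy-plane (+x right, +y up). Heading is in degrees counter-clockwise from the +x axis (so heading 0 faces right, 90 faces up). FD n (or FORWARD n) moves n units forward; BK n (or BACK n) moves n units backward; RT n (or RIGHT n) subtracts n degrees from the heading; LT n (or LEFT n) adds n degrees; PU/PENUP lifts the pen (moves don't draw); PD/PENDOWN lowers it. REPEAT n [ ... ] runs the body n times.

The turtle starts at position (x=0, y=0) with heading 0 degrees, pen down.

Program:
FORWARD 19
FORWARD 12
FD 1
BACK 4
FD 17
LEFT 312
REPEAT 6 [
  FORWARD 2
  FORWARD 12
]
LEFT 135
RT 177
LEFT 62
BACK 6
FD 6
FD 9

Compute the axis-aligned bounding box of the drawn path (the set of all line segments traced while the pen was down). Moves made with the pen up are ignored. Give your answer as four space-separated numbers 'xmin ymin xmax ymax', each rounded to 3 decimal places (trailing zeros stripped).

Executing turtle program step by step:
Start: pos=(0,0), heading=0, pen down
FD 19: (0,0) -> (19,0) [heading=0, draw]
FD 12: (19,0) -> (31,0) [heading=0, draw]
FD 1: (31,0) -> (32,0) [heading=0, draw]
BK 4: (32,0) -> (28,0) [heading=0, draw]
FD 17: (28,0) -> (45,0) [heading=0, draw]
LT 312: heading 0 -> 312
REPEAT 6 [
  -- iteration 1/6 --
  FD 2: (45,0) -> (46.338,-1.486) [heading=312, draw]
  FD 12: (46.338,-1.486) -> (54.368,-10.404) [heading=312, draw]
  -- iteration 2/6 --
  FD 2: (54.368,-10.404) -> (55.706,-11.89) [heading=312, draw]
  FD 12: (55.706,-11.89) -> (63.736,-20.808) [heading=312, draw]
  -- iteration 3/6 --
  FD 2: (63.736,-20.808) -> (65.074,-22.294) [heading=312, draw]
  FD 12: (65.074,-22.294) -> (73.103,-31.212) [heading=312, draw]
  -- iteration 4/6 --
  FD 2: (73.103,-31.212) -> (74.442,-32.698) [heading=312, draw]
  FD 12: (74.442,-32.698) -> (82.471,-41.616) [heading=312, draw]
  -- iteration 5/6 --
  FD 2: (82.471,-41.616) -> (83.81,-43.102) [heading=312, draw]
  FD 12: (83.81,-43.102) -> (91.839,-52.02) [heading=312, draw]
  -- iteration 6/6 --
  FD 2: (91.839,-52.02) -> (93.177,-53.506) [heading=312, draw]
  FD 12: (93.177,-53.506) -> (101.207,-62.424) [heading=312, draw]
]
LT 135: heading 312 -> 87
RT 177: heading 87 -> 270
LT 62: heading 270 -> 332
BK 6: (101.207,-62.424) -> (95.909,-59.607) [heading=332, draw]
FD 6: (95.909,-59.607) -> (101.207,-62.424) [heading=332, draw]
FD 9: (101.207,-62.424) -> (109.153,-66.649) [heading=332, draw]
Final: pos=(109.153,-66.649), heading=332, 20 segment(s) drawn

Segment endpoints: x in {0, 19, 28, 31, 32, 45, 46.338, 54.368, 55.706, 63.736, 65.074, 73.103, 74.442, 82.471, 83.81, 91.839, 93.177, 95.909, 101.207, 109.153}, y in {-66.649, -62.424, -59.607, -53.506, -52.02, -43.102, -41.616, -32.698, -31.212, -22.294, -20.808, -11.89, -10.404, -1.486, 0}
xmin=0, ymin=-66.649, xmax=109.153, ymax=0

Answer: 0 -66.649 109.153 0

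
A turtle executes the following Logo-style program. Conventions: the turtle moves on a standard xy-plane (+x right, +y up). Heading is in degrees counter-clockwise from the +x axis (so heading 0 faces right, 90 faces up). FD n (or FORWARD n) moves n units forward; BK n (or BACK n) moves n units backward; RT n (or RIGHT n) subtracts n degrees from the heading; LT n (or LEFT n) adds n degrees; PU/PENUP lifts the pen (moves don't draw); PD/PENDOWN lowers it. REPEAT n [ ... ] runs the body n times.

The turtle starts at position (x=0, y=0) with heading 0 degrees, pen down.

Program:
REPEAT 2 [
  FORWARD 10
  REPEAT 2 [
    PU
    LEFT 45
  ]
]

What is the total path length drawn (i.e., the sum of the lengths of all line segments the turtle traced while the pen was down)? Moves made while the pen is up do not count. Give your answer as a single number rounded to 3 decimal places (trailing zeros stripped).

Answer: 10

Derivation:
Executing turtle program step by step:
Start: pos=(0,0), heading=0, pen down
REPEAT 2 [
  -- iteration 1/2 --
  FD 10: (0,0) -> (10,0) [heading=0, draw]
  REPEAT 2 [
    -- iteration 1/2 --
    PU: pen up
    LT 45: heading 0 -> 45
    -- iteration 2/2 --
    PU: pen up
    LT 45: heading 45 -> 90
  ]
  -- iteration 2/2 --
  FD 10: (10,0) -> (10,10) [heading=90, move]
  REPEAT 2 [
    -- iteration 1/2 --
    PU: pen up
    LT 45: heading 90 -> 135
    -- iteration 2/2 --
    PU: pen up
    LT 45: heading 135 -> 180
  ]
]
Final: pos=(10,10), heading=180, 1 segment(s) drawn

Segment lengths:
  seg 1: (0,0) -> (10,0), length = 10
Total = 10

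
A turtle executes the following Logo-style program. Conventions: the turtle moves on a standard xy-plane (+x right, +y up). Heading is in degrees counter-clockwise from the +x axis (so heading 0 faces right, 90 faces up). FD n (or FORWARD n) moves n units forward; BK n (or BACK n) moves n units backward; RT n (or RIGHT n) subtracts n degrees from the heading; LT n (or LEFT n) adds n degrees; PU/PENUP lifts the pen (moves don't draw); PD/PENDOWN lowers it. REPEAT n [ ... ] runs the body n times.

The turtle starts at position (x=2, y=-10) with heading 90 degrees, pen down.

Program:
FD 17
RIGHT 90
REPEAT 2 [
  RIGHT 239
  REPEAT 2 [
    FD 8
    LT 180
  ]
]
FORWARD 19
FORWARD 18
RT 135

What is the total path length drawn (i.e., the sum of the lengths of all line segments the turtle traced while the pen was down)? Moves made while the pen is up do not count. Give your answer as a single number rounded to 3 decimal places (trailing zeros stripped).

Answer: 86

Derivation:
Executing turtle program step by step:
Start: pos=(2,-10), heading=90, pen down
FD 17: (2,-10) -> (2,7) [heading=90, draw]
RT 90: heading 90 -> 0
REPEAT 2 [
  -- iteration 1/2 --
  RT 239: heading 0 -> 121
  REPEAT 2 [
    -- iteration 1/2 --
    FD 8: (2,7) -> (-2.12,13.857) [heading=121, draw]
    LT 180: heading 121 -> 301
    -- iteration 2/2 --
    FD 8: (-2.12,13.857) -> (2,7) [heading=301, draw]
    LT 180: heading 301 -> 121
  ]
  -- iteration 2/2 --
  RT 239: heading 121 -> 242
  REPEAT 2 [
    -- iteration 1/2 --
    FD 8: (2,7) -> (-1.756,-0.064) [heading=242, draw]
    LT 180: heading 242 -> 62
    -- iteration 2/2 --
    FD 8: (-1.756,-0.064) -> (2,7) [heading=62, draw]
    LT 180: heading 62 -> 242
  ]
]
FD 19: (2,7) -> (-6.92,-9.776) [heading=242, draw]
FD 18: (-6.92,-9.776) -> (-15.37,-25.669) [heading=242, draw]
RT 135: heading 242 -> 107
Final: pos=(-15.37,-25.669), heading=107, 7 segment(s) drawn

Segment lengths:
  seg 1: (2,-10) -> (2,7), length = 17
  seg 2: (2,7) -> (-2.12,13.857), length = 8
  seg 3: (-2.12,13.857) -> (2,7), length = 8
  seg 4: (2,7) -> (-1.756,-0.064), length = 8
  seg 5: (-1.756,-0.064) -> (2,7), length = 8
  seg 6: (2,7) -> (-6.92,-9.776), length = 19
  seg 7: (-6.92,-9.776) -> (-15.37,-25.669), length = 18
Total = 86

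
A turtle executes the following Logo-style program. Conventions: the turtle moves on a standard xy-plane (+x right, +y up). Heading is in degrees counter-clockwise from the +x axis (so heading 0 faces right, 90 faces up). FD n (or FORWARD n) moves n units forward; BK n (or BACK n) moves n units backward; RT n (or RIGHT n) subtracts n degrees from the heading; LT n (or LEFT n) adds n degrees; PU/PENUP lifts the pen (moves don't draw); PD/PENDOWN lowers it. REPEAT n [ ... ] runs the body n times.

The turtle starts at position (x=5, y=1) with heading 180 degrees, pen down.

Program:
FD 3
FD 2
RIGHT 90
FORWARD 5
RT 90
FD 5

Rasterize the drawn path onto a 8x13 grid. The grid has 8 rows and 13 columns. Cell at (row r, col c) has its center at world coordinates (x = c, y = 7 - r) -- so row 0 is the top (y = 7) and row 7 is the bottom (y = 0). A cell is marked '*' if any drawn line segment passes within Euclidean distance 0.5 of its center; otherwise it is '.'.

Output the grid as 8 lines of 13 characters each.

Answer: .............
******.......
*............
*............
*............
*............
******.......
.............

Derivation:
Segment 0: (5,1) -> (2,1)
Segment 1: (2,1) -> (0,1)
Segment 2: (0,1) -> (0,6)
Segment 3: (0,6) -> (5,6)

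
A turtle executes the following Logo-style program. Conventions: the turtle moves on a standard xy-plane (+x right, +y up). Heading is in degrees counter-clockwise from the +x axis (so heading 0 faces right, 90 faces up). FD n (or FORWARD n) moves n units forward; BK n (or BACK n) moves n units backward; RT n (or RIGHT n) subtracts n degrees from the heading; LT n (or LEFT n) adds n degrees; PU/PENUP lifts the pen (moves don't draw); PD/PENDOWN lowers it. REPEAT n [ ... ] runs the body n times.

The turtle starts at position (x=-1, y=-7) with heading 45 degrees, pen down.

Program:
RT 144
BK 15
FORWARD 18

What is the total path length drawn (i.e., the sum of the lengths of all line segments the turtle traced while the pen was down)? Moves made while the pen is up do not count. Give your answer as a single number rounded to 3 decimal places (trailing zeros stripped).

Answer: 33

Derivation:
Executing turtle program step by step:
Start: pos=(-1,-7), heading=45, pen down
RT 144: heading 45 -> 261
BK 15: (-1,-7) -> (1.347,7.815) [heading=261, draw]
FD 18: (1.347,7.815) -> (-1.469,-9.963) [heading=261, draw]
Final: pos=(-1.469,-9.963), heading=261, 2 segment(s) drawn

Segment lengths:
  seg 1: (-1,-7) -> (1.347,7.815), length = 15
  seg 2: (1.347,7.815) -> (-1.469,-9.963), length = 18
Total = 33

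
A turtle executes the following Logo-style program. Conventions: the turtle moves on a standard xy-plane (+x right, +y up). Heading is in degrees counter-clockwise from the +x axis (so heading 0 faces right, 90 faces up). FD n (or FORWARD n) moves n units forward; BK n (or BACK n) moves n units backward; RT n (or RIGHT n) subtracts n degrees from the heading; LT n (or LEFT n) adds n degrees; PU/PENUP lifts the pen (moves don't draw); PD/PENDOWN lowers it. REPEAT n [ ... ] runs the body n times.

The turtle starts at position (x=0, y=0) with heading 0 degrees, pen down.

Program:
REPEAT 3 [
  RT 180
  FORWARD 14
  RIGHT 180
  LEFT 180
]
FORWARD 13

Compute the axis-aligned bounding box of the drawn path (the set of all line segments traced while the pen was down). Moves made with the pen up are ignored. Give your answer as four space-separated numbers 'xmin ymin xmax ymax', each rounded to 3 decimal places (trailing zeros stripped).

Answer: -27 0 0 0

Derivation:
Executing turtle program step by step:
Start: pos=(0,0), heading=0, pen down
REPEAT 3 [
  -- iteration 1/3 --
  RT 180: heading 0 -> 180
  FD 14: (0,0) -> (-14,0) [heading=180, draw]
  RT 180: heading 180 -> 0
  LT 180: heading 0 -> 180
  -- iteration 2/3 --
  RT 180: heading 180 -> 0
  FD 14: (-14,0) -> (0,0) [heading=0, draw]
  RT 180: heading 0 -> 180
  LT 180: heading 180 -> 0
  -- iteration 3/3 --
  RT 180: heading 0 -> 180
  FD 14: (0,0) -> (-14,0) [heading=180, draw]
  RT 180: heading 180 -> 0
  LT 180: heading 0 -> 180
]
FD 13: (-14,0) -> (-27,0) [heading=180, draw]
Final: pos=(-27,0), heading=180, 4 segment(s) drawn

Segment endpoints: x in {-27, -14, 0}, y in {0, 0, 0, 0, 0}
xmin=-27, ymin=0, xmax=0, ymax=0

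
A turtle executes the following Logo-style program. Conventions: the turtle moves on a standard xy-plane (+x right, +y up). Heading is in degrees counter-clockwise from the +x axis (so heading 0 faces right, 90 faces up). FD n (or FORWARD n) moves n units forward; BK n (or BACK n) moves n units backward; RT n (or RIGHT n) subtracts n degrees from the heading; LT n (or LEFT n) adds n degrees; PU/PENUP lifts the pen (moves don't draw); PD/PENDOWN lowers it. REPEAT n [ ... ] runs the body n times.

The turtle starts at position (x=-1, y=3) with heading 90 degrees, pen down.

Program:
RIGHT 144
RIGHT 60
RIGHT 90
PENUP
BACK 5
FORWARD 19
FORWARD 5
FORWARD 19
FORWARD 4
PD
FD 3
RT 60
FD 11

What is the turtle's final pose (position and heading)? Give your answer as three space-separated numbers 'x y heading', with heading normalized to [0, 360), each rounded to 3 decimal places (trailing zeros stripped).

Answer: -43.259 32.243 96

Derivation:
Executing turtle program step by step:
Start: pos=(-1,3), heading=90, pen down
RT 144: heading 90 -> 306
RT 60: heading 306 -> 246
RT 90: heading 246 -> 156
PU: pen up
BK 5: (-1,3) -> (3.568,0.966) [heading=156, move]
FD 19: (3.568,0.966) -> (-13.79,8.694) [heading=156, move]
FD 5: (-13.79,8.694) -> (-18.357,10.728) [heading=156, move]
FD 19: (-18.357,10.728) -> (-35.715,18.456) [heading=156, move]
FD 4: (-35.715,18.456) -> (-39.369,20.083) [heading=156, move]
PD: pen down
FD 3: (-39.369,20.083) -> (-42.11,21.303) [heading=156, draw]
RT 60: heading 156 -> 96
FD 11: (-42.11,21.303) -> (-43.259,32.243) [heading=96, draw]
Final: pos=(-43.259,32.243), heading=96, 2 segment(s) drawn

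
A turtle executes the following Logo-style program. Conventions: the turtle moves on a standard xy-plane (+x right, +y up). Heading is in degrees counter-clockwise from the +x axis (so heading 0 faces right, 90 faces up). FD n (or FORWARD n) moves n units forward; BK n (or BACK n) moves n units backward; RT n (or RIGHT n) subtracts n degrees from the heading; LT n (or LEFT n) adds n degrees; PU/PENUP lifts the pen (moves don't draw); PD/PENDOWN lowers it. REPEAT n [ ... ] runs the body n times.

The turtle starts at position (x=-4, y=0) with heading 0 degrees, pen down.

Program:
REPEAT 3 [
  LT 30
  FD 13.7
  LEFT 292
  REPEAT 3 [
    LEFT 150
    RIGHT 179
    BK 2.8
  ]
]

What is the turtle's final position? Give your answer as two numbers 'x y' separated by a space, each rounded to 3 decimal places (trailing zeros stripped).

Answer: -4.679 2.751

Derivation:
Executing turtle program step by step:
Start: pos=(-4,0), heading=0, pen down
REPEAT 3 [
  -- iteration 1/3 --
  LT 30: heading 0 -> 30
  FD 13.7: (-4,0) -> (7.865,6.85) [heading=30, draw]
  LT 292: heading 30 -> 322
  REPEAT 3 [
    -- iteration 1/3 --
    LT 150: heading 322 -> 112
    RT 179: heading 112 -> 293
    BK 2.8: (7.865,6.85) -> (6.771,9.427) [heading=293, draw]
    -- iteration 2/3 --
    LT 150: heading 293 -> 83
    RT 179: heading 83 -> 264
    BK 2.8: (6.771,9.427) -> (7.063,12.212) [heading=264, draw]
    -- iteration 3/3 --
    LT 150: heading 264 -> 54
    RT 179: heading 54 -> 235
    BK 2.8: (7.063,12.212) -> (8.669,14.506) [heading=235, draw]
  ]
  -- iteration 2/3 --
  LT 30: heading 235 -> 265
  FD 13.7: (8.669,14.506) -> (7.475,0.858) [heading=265, draw]
  LT 292: heading 265 -> 197
  REPEAT 3 [
    -- iteration 1/3 --
    LT 150: heading 197 -> 347
    RT 179: heading 347 -> 168
    BK 2.8: (7.475,0.858) -> (10.214,0.276) [heading=168, draw]
    -- iteration 2/3 --
    LT 150: heading 168 -> 318
    RT 179: heading 318 -> 139
    BK 2.8: (10.214,0.276) -> (12.327,-1.561) [heading=139, draw]
    -- iteration 3/3 --
    LT 150: heading 139 -> 289
    RT 179: heading 289 -> 110
    BK 2.8: (12.327,-1.561) -> (13.285,-4.192) [heading=110, draw]
  ]
  -- iteration 3/3 --
  LT 30: heading 110 -> 140
  FD 13.7: (13.285,-4.192) -> (2.79,4.614) [heading=140, draw]
  LT 292: heading 140 -> 72
  REPEAT 3 [
    -- iteration 1/3 --
    LT 150: heading 72 -> 222
    RT 179: heading 222 -> 43
    BK 2.8: (2.79,4.614) -> (0.742,2.704) [heading=43, draw]
    -- iteration 2/3 --
    LT 150: heading 43 -> 193
    RT 179: heading 193 -> 14
    BK 2.8: (0.742,2.704) -> (-1.975,2.027) [heading=14, draw]
    -- iteration 3/3 --
    LT 150: heading 14 -> 164
    RT 179: heading 164 -> 345
    BK 2.8: (-1.975,2.027) -> (-4.679,2.751) [heading=345, draw]
  ]
]
Final: pos=(-4.679,2.751), heading=345, 12 segment(s) drawn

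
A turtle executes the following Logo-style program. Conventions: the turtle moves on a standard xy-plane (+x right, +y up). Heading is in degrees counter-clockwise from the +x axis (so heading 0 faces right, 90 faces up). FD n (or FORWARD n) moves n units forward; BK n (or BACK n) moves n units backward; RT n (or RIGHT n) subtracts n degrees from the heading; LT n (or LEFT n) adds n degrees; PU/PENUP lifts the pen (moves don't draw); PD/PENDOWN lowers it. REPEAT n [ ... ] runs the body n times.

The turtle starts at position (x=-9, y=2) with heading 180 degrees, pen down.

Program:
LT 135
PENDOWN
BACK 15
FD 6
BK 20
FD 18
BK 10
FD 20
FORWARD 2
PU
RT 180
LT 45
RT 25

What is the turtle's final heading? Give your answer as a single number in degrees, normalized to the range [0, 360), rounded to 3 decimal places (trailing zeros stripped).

Executing turtle program step by step:
Start: pos=(-9,2), heading=180, pen down
LT 135: heading 180 -> 315
PD: pen down
BK 15: (-9,2) -> (-19.607,12.607) [heading=315, draw]
FD 6: (-19.607,12.607) -> (-15.364,8.364) [heading=315, draw]
BK 20: (-15.364,8.364) -> (-29.506,22.506) [heading=315, draw]
FD 18: (-29.506,22.506) -> (-16.778,9.778) [heading=315, draw]
BK 10: (-16.778,9.778) -> (-23.849,16.849) [heading=315, draw]
FD 20: (-23.849,16.849) -> (-9.707,2.707) [heading=315, draw]
FD 2: (-9.707,2.707) -> (-8.293,1.293) [heading=315, draw]
PU: pen up
RT 180: heading 315 -> 135
LT 45: heading 135 -> 180
RT 25: heading 180 -> 155
Final: pos=(-8.293,1.293), heading=155, 7 segment(s) drawn

Answer: 155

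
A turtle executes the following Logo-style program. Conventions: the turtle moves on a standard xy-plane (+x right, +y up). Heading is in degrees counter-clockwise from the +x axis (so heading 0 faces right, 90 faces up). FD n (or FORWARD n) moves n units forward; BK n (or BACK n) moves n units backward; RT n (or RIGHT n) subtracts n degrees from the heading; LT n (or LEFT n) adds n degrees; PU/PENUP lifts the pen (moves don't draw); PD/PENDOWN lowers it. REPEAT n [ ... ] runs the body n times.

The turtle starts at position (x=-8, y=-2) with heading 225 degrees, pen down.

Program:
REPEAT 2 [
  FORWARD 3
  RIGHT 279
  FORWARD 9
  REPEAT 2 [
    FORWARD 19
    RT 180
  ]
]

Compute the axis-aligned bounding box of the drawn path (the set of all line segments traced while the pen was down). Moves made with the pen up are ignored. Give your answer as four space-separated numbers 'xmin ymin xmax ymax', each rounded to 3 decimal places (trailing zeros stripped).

Executing turtle program step by step:
Start: pos=(-8,-2), heading=225, pen down
REPEAT 2 [
  -- iteration 1/2 --
  FD 3: (-8,-2) -> (-10.121,-4.121) [heading=225, draw]
  RT 279: heading 225 -> 306
  FD 9: (-10.121,-4.121) -> (-4.831,-11.402) [heading=306, draw]
  REPEAT 2 [
    -- iteration 1/2 --
    FD 19: (-4.831,-11.402) -> (6.337,-26.774) [heading=306, draw]
    RT 180: heading 306 -> 126
    -- iteration 2/2 --
    FD 19: (6.337,-26.774) -> (-4.831,-11.402) [heading=126, draw]
    RT 180: heading 126 -> 306
  ]
  -- iteration 2/2 --
  FD 3: (-4.831,-11.402) -> (-3.068,-13.83) [heading=306, draw]
  RT 279: heading 306 -> 27
  FD 9: (-3.068,-13.83) -> (4.951,-9.744) [heading=27, draw]
  REPEAT 2 [
    -- iteration 1/2 --
    FD 19: (4.951,-9.744) -> (21.88,-1.118) [heading=27, draw]
    RT 180: heading 27 -> 207
    -- iteration 2/2 --
    FD 19: (21.88,-1.118) -> (4.951,-9.744) [heading=207, draw]
    RT 180: heading 207 -> 27
  ]
]
Final: pos=(4.951,-9.744), heading=27, 8 segment(s) drawn

Segment endpoints: x in {-10.121, -8, -4.831, -4.831, -3.068, 4.951, 6.337, 21.88}, y in {-26.774, -13.83, -11.402, -11.402, -9.744, -9.744, -4.121, -2, -1.118}
xmin=-10.121, ymin=-26.774, xmax=21.88, ymax=-1.118

Answer: -10.121 -26.774 21.88 -1.118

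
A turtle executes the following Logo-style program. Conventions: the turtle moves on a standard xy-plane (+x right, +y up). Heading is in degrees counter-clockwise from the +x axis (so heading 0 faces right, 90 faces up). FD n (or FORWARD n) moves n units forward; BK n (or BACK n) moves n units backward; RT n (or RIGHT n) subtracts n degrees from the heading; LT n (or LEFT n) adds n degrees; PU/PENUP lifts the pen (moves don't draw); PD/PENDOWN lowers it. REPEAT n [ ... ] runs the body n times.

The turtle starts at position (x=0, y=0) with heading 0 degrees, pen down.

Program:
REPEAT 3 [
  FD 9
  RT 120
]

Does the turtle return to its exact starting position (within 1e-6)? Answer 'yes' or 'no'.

Answer: yes

Derivation:
Executing turtle program step by step:
Start: pos=(0,0), heading=0, pen down
REPEAT 3 [
  -- iteration 1/3 --
  FD 9: (0,0) -> (9,0) [heading=0, draw]
  RT 120: heading 0 -> 240
  -- iteration 2/3 --
  FD 9: (9,0) -> (4.5,-7.794) [heading=240, draw]
  RT 120: heading 240 -> 120
  -- iteration 3/3 --
  FD 9: (4.5,-7.794) -> (0,0) [heading=120, draw]
  RT 120: heading 120 -> 0
]
Final: pos=(0,0), heading=0, 3 segment(s) drawn

Start position: (0, 0)
Final position: (0, 0)
Distance = 0; < 1e-6 -> CLOSED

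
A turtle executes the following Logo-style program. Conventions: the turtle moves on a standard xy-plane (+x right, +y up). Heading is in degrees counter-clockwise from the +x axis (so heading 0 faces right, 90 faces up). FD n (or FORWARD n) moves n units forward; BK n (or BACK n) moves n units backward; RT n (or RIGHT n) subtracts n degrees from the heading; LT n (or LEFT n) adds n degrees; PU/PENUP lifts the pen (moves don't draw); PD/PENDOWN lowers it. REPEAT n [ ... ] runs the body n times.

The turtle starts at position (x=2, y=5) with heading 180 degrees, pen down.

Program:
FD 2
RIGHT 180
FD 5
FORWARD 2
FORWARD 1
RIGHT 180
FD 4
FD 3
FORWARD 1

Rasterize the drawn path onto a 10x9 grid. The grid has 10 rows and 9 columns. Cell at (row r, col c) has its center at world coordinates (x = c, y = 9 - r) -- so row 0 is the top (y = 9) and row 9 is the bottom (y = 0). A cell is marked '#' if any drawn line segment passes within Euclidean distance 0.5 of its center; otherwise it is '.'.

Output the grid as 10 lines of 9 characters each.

Answer: .........
.........
.........
.........
#########
.........
.........
.........
.........
.........

Derivation:
Segment 0: (2,5) -> (0,5)
Segment 1: (0,5) -> (5,5)
Segment 2: (5,5) -> (7,5)
Segment 3: (7,5) -> (8,5)
Segment 4: (8,5) -> (4,5)
Segment 5: (4,5) -> (1,5)
Segment 6: (1,5) -> (0,5)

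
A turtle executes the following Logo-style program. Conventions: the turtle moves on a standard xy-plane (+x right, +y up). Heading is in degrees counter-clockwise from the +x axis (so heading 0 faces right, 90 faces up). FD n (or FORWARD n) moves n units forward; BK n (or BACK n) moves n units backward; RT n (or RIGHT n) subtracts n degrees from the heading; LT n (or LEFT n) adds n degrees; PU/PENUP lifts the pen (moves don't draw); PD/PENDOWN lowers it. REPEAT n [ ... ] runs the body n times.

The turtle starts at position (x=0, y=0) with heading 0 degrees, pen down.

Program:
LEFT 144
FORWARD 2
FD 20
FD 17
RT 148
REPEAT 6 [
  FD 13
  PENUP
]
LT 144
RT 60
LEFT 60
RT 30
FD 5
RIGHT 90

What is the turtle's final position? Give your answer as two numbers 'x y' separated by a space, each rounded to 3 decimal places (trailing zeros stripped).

Executing turtle program step by step:
Start: pos=(0,0), heading=0, pen down
LT 144: heading 0 -> 144
FD 2: (0,0) -> (-1.618,1.176) [heading=144, draw]
FD 20: (-1.618,1.176) -> (-17.798,12.931) [heading=144, draw]
FD 17: (-17.798,12.931) -> (-31.552,22.924) [heading=144, draw]
RT 148: heading 144 -> 356
REPEAT 6 [
  -- iteration 1/6 --
  FD 13: (-31.552,22.924) -> (-18.583,22.017) [heading=356, draw]
  PU: pen up
  -- iteration 2/6 --
  FD 13: (-18.583,22.017) -> (-5.615,21.11) [heading=356, move]
  PU: pen up
  -- iteration 3/6 --
  FD 13: (-5.615,21.11) -> (7.353,20.203) [heading=356, move]
  PU: pen up
  -- iteration 4/6 --
  FD 13: (7.353,20.203) -> (20.322,19.296) [heading=356, move]
  PU: pen up
  -- iteration 5/6 --
  FD 13: (20.322,19.296) -> (33.29,18.389) [heading=356, move]
  PU: pen up
  -- iteration 6/6 --
  FD 13: (33.29,18.389) -> (46.258,17.483) [heading=356, move]
  PU: pen up
]
LT 144: heading 356 -> 140
RT 60: heading 140 -> 80
LT 60: heading 80 -> 140
RT 30: heading 140 -> 110
FD 5: (46.258,17.483) -> (44.548,22.181) [heading=110, move]
RT 90: heading 110 -> 20
Final: pos=(44.548,22.181), heading=20, 4 segment(s) drawn

Answer: 44.548 22.181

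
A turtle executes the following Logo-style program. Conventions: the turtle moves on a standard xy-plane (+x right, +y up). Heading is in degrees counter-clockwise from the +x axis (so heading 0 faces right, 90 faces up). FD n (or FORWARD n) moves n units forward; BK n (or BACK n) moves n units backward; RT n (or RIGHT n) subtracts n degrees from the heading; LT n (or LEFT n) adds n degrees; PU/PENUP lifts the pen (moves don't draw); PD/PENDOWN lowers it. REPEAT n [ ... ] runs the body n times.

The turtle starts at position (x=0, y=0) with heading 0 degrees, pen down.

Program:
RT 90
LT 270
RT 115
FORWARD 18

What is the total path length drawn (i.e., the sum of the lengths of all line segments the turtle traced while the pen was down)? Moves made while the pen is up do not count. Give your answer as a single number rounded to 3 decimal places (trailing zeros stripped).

Executing turtle program step by step:
Start: pos=(0,0), heading=0, pen down
RT 90: heading 0 -> 270
LT 270: heading 270 -> 180
RT 115: heading 180 -> 65
FD 18: (0,0) -> (7.607,16.314) [heading=65, draw]
Final: pos=(7.607,16.314), heading=65, 1 segment(s) drawn

Segment lengths:
  seg 1: (0,0) -> (7.607,16.314), length = 18
Total = 18

Answer: 18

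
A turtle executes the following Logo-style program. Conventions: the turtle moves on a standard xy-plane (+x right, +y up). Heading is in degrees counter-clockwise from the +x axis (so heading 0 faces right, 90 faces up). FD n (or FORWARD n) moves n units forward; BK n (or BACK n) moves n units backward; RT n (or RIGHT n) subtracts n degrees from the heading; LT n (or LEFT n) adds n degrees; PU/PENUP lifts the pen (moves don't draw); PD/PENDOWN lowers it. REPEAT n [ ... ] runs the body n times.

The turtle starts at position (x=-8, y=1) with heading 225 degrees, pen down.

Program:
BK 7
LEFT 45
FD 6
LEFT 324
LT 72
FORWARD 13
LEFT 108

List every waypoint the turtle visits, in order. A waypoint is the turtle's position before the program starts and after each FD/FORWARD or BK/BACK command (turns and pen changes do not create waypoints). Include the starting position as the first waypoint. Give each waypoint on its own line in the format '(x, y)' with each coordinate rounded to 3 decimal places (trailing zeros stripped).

Executing turtle program step by step:
Start: pos=(-8,1), heading=225, pen down
BK 7: (-8,1) -> (-3.05,5.95) [heading=225, draw]
LT 45: heading 225 -> 270
FD 6: (-3.05,5.95) -> (-3.05,-0.05) [heading=270, draw]
LT 324: heading 270 -> 234
LT 72: heading 234 -> 306
FD 13: (-3.05,-0.05) -> (4.591,-10.567) [heading=306, draw]
LT 108: heading 306 -> 54
Final: pos=(4.591,-10.567), heading=54, 3 segment(s) drawn
Waypoints (4 total):
(-8, 1)
(-3.05, 5.95)
(-3.05, -0.05)
(4.591, -10.567)

Answer: (-8, 1)
(-3.05, 5.95)
(-3.05, -0.05)
(4.591, -10.567)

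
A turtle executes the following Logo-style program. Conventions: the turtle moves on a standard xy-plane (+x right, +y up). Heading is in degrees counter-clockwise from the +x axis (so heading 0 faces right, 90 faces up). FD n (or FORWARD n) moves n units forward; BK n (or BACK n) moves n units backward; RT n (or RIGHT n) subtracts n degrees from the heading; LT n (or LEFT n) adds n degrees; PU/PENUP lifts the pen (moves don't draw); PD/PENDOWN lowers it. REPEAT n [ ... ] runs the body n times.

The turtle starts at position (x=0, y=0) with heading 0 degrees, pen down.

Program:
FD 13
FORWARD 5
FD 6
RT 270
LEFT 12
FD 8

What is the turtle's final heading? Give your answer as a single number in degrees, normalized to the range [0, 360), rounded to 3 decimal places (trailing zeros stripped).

Answer: 102

Derivation:
Executing turtle program step by step:
Start: pos=(0,0), heading=0, pen down
FD 13: (0,0) -> (13,0) [heading=0, draw]
FD 5: (13,0) -> (18,0) [heading=0, draw]
FD 6: (18,0) -> (24,0) [heading=0, draw]
RT 270: heading 0 -> 90
LT 12: heading 90 -> 102
FD 8: (24,0) -> (22.337,7.825) [heading=102, draw]
Final: pos=(22.337,7.825), heading=102, 4 segment(s) drawn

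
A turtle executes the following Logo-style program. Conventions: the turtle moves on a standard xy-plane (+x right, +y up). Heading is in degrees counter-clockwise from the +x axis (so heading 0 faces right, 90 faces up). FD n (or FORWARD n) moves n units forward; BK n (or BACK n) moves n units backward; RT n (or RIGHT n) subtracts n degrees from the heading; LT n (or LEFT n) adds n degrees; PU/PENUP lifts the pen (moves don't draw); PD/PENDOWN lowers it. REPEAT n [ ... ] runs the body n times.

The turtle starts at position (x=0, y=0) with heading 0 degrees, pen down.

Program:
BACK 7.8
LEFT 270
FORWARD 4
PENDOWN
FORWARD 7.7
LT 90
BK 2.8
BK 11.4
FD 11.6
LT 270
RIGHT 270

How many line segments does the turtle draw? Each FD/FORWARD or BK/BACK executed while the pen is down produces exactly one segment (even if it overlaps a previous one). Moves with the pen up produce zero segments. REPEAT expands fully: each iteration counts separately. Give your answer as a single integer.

Answer: 6

Derivation:
Executing turtle program step by step:
Start: pos=(0,0), heading=0, pen down
BK 7.8: (0,0) -> (-7.8,0) [heading=0, draw]
LT 270: heading 0 -> 270
FD 4: (-7.8,0) -> (-7.8,-4) [heading=270, draw]
PD: pen down
FD 7.7: (-7.8,-4) -> (-7.8,-11.7) [heading=270, draw]
LT 90: heading 270 -> 0
BK 2.8: (-7.8,-11.7) -> (-10.6,-11.7) [heading=0, draw]
BK 11.4: (-10.6,-11.7) -> (-22,-11.7) [heading=0, draw]
FD 11.6: (-22,-11.7) -> (-10.4,-11.7) [heading=0, draw]
LT 270: heading 0 -> 270
RT 270: heading 270 -> 0
Final: pos=(-10.4,-11.7), heading=0, 6 segment(s) drawn
Segments drawn: 6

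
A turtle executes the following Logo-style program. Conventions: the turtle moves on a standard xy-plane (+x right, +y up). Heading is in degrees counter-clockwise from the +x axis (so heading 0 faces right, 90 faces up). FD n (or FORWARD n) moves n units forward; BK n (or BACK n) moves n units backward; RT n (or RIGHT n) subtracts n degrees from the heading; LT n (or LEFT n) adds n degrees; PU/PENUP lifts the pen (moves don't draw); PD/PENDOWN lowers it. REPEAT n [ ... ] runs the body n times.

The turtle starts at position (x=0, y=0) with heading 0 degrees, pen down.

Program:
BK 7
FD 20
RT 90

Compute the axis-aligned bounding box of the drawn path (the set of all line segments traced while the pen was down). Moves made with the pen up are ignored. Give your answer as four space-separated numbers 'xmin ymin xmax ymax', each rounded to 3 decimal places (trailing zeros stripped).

Answer: -7 0 13 0

Derivation:
Executing turtle program step by step:
Start: pos=(0,0), heading=0, pen down
BK 7: (0,0) -> (-7,0) [heading=0, draw]
FD 20: (-7,0) -> (13,0) [heading=0, draw]
RT 90: heading 0 -> 270
Final: pos=(13,0), heading=270, 2 segment(s) drawn

Segment endpoints: x in {-7, 0, 13}, y in {0}
xmin=-7, ymin=0, xmax=13, ymax=0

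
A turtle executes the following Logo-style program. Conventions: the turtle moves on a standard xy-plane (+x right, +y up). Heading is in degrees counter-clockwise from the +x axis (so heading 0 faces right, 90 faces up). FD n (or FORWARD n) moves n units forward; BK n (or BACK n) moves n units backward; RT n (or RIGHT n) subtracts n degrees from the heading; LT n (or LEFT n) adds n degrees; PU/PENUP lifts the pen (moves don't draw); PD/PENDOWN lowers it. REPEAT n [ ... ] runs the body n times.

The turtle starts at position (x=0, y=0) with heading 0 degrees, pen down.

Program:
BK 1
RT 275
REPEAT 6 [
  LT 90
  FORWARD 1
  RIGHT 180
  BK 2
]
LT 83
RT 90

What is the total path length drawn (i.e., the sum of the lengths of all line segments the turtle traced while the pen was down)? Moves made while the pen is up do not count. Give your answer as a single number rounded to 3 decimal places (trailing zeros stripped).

Executing turtle program step by step:
Start: pos=(0,0), heading=0, pen down
BK 1: (0,0) -> (-1,0) [heading=0, draw]
RT 275: heading 0 -> 85
REPEAT 6 [
  -- iteration 1/6 --
  LT 90: heading 85 -> 175
  FD 1: (-1,0) -> (-1.996,0.087) [heading=175, draw]
  RT 180: heading 175 -> 355
  BK 2: (-1.996,0.087) -> (-3.989,0.261) [heading=355, draw]
  -- iteration 2/6 --
  LT 90: heading 355 -> 85
  FD 1: (-3.989,0.261) -> (-3.901,1.258) [heading=85, draw]
  RT 180: heading 85 -> 265
  BK 2: (-3.901,1.258) -> (-3.727,3.25) [heading=265, draw]
  -- iteration 3/6 --
  LT 90: heading 265 -> 355
  FD 1: (-3.727,3.25) -> (-2.731,3.163) [heading=355, draw]
  RT 180: heading 355 -> 175
  BK 2: (-2.731,3.163) -> (-0.739,2.989) [heading=175, draw]
  -- iteration 4/6 --
  LT 90: heading 175 -> 265
  FD 1: (-0.739,2.989) -> (-0.826,1.992) [heading=265, draw]
  RT 180: heading 265 -> 85
  BK 2: (-0.826,1.992) -> (-1,0) [heading=85, draw]
  -- iteration 5/6 --
  LT 90: heading 85 -> 175
  FD 1: (-1,0) -> (-1.996,0.087) [heading=175, draw]
  RT 180: heading 175 -> 355
  BK 2: (-1.996,0.087) -> (-3.989,0.261) [heading=355, draw]
  -- iteration 6/6 --
  LT 90: heading 355 -> 85
  FD 1: (-3.989,0.261) -> (-3.901,1.258) [heading=85, draw]
  RT 180: heading 85 -> 265
  BK 2: (-3.901,1.258) -> (-3.727,3.25) [heading=265, draw]
]
LT 83: heading 265 -> 348
RT 90: heading 348 -> 258
Final: pos=(-3.727,3.25), heading=258, 13 segment(s) drawn

Segment lengths:
  seg 1: (0,0) -> (-1,0), length = 1
  seg 2: (-1,0) -> (-1.996,0.087), length = 1
  seg 3: (-1.996,0.087) -> (-3.989,0.261), length = 2
  seg 4: (-3.989,0.261) -> (-3.901,1.258), length = 1
  seg 5: (-3.901,1.258) -> (-3.727,3.25), length = 2
  seg 6: (-3.727,3.25) -> (-2.731,3.163), length = 1
  seg 7: (-2.731,3.163) -> (-0.739,2.989), length = 2
  seg 8: (-0.739,2.989) -> (-0.826,1.992), length = 1
  seg 9: (-0.826,1.992) -> (-1,0), length = 2
  seg 10: (-1,0) -> (-1.996,0.087), length = 1
  seg 11: (-1.996,0.087) -> (-3.989,0.261), length = 2
  seg 12: (-3.989,0.261) -> (-3.901,1.258), length = 1
  seg 13: (-3.901,1.258) -> (-3.727,3.25), length = 2
Total = 19

Answer: 19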